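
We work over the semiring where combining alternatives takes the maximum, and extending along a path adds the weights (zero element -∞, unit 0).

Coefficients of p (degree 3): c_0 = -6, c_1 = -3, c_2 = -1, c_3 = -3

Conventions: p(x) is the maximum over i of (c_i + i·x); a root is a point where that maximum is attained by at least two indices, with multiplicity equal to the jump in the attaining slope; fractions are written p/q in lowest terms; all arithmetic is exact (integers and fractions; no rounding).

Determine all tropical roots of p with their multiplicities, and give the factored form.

hull edge (i=0, c=-6) to (i=1, c=-3): slope 3, span 1
hull edge (i=1, c=-3) to (i=2, c=-1): slope 2, span 1
hull edge (i=2, c=-1) to (i=3, c=-3): slope -2, span 1
Factored form: p(x) = -3 ⊗ (x ⊕ (-3)) ⊗ (x ⊕ (-2)) ⊗ (x ⊕ 2)
Answer: roots = -3 (mult 1), -2 (mult 1), 2 (mult 1)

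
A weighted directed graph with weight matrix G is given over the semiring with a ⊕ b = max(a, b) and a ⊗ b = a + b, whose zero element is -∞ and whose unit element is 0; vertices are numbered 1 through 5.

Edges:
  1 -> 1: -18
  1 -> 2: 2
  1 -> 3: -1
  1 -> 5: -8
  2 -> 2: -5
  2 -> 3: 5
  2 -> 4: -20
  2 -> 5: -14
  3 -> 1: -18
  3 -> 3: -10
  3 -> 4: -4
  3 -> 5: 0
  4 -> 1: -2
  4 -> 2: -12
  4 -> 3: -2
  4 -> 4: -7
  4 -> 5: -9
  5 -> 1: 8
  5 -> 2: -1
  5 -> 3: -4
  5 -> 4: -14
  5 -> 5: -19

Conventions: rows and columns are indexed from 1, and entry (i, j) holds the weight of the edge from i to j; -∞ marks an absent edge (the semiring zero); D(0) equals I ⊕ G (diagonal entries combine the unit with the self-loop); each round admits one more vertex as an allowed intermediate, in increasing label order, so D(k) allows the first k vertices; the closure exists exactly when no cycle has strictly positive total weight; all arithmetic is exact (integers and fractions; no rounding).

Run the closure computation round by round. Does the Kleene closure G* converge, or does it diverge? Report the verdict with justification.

D(0):
  [0, 2, -1, -∞, -8]
  [-∞, 0, 5, -20, -14]
  [-18, -∞, 0, -4, 0]
  [-2, -12, -2, 0, -9]
  [8, -1, -4, -14, 0]
D(1):
  [0, 2, -1, -∞, -8]
  [-∞, 0, 5, -20, -14]
  [-18, -16, 0, -4, 0]
  [-2, 0, -2, 0, -9]
  [8, 10, 7, -14, 0]
D(2):
  [0, 2, 7, -18, -8]
  [-∞, 0, 5, -20, -14]
  [-18, -16, 0, -4, 0]
  [-2, 0, 5, 0, -9]
  [8, 10, 15, -10, 0]
Detection: at round 3, diagonal entry (4, 4) turns strictly positive.
Key observation: the cycle 4->1->2->3->4 has total weight (-2) + 2 + 5 + (-4), which is strictly positive.
Answer: DIVERGES — positive cycle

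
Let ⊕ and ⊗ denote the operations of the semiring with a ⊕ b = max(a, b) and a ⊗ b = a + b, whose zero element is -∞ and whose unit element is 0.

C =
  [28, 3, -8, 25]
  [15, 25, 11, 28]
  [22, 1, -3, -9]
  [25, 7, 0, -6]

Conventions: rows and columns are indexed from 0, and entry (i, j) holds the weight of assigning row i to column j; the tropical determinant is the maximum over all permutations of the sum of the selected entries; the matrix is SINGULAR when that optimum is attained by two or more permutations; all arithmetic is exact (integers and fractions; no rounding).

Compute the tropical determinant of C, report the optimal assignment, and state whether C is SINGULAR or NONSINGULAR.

σ = (0, 1, 2, 3): 28 + 25 + (-3) + (-6) = 44
σ = (0, 1, 3, 2): 28 + 25 + (-9) + 0 = 44
σ = (0, 2, 1, 3): 28 + 11 + 1 + (-6) = 34
σ = (0, 2, 3, 1): 28 + 11 + (-9) + 7 = 37
σ = (0, 3, 1, 2): 28 + 28 + 1 + 0 = 57
σ = (0, 3, 2, 1): 28 + 28 + (-3) + 7 = 60
σ = (1, 0, 2, 3): 3 + 15 + (-3) + (-6) = 9
σ = (1, 0, 3, 2): 3 + 15 + (-9) + 0 = 9
σ = (1, 2, 0, 3): 3 + 11 + 22 + (-6) = 30
σ = (1, 2, 3, 0): 3 + 11 + (-9) + 25 = 30
σ = (1, 3, 0, 2): 3 + 28 + 22 + 0 = 53
σ = (1, 3, 2, 0): 3 + 28 + (-3) + 25 = 53
σ = (2, 0, 1, 3): (-8) + 15 + 1 + (-6) = 2
σ = (2, 0, 3, 1): (-8) + 15 + (-9) + 7 = 5
σ = (2, 1, 0, 3): (-8) + 25 + 22 + (-6) = 33
σ = (2, 1, 3, 0): (-8) + 25 + (-9) + 25 = 33
σ = (2, 3, 0, 1): (-8) + 28 + 22 + 7 = 49
σ = (2, 3, 1, 0): (-8) + 28 + 1 + 25 = 46
σ = (3, 0, 1, 2): 25 + 15 + 1 + 0 = 41
σ = (3, 0, 2, 1): 25 + 15 + (-3) + 7 = 44
σ = (3, 1, 0, 2): 25 + 25 + 22 + 0 = 72
σ = (3, 1, 2, 0): 25 + 25 + (-3) + 25 = 72
σ = (3, 2, 0, 1): 25 + 11 + 22 + 7 = 65
σ = (3, 2, 1, 0): 25 + 11 + 1 + 25 = 62
Optimal value attained by: σ = (3, 1, 0, 2).
Answer: det⊕(C) = 72; verdict: SINGULAR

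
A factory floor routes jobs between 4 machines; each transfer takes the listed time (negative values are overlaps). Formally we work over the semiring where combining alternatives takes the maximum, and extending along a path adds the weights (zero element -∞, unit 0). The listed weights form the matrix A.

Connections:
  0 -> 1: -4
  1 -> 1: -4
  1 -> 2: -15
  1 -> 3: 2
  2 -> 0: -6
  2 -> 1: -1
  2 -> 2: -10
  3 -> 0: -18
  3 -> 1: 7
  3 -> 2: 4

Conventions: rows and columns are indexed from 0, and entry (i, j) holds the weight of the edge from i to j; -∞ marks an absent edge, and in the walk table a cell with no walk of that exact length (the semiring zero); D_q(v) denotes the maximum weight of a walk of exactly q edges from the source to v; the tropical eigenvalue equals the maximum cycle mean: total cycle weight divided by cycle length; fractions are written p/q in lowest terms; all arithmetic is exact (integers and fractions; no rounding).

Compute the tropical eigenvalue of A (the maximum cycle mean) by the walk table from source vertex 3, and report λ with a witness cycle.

q=0: [-∞, -∞, -∞, 0]
q=1: [-18, 7, 4, -∞]
q=2: [-2, 3, -6, 9]
q=3: [-9, 16, 13, 5]
q=4: [7, 12, 9, 18]
Optimal cycle mean attained by: cycle 1->3->1, total 2 + 7, length 2.
Answer: λ = 9/2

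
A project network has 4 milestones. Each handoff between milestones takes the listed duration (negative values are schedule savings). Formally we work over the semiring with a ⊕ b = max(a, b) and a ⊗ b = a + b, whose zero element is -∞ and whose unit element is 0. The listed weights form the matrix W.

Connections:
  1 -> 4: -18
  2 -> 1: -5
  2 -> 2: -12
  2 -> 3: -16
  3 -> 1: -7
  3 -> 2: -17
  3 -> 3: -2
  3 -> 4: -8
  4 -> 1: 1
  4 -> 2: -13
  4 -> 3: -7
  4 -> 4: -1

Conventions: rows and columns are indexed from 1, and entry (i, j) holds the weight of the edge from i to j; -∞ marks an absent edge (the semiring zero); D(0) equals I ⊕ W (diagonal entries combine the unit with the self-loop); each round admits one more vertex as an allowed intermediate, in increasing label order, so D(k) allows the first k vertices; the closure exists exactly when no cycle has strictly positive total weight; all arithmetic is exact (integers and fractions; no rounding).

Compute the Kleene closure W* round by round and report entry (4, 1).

D(0):
  [0, -∞, -∞, -18]
  [-5, 0, -16, -∞]
  [-7, -17, 0, -8]
  [1, -13, -7, 0]
D(1):
  [0, -∞, -∞, -18]
  [-5, 0, -16, -23]
  [-7, -17, 0, -8]
  [1, -13, -7, 0]
D(2):
  [0, -∞, -∞, -18]
  [-5, 0, -16, -23]
  [-7, -17, 0, -8]
  [1, -13, -7, 0]
D(3):
  [0, -∞, -∞, -18]
  [-5, 0, -16, -23]
  [-7, -17, 0, -8]
  [1, -13, -7, 0]
D(4):
  [0, -31, -25, -18]
  [-5, 0, -16, -23]
  [-7, -17, 0, -8]
  [1, -13, -7, 0]
Answer: W*[4][1] = 1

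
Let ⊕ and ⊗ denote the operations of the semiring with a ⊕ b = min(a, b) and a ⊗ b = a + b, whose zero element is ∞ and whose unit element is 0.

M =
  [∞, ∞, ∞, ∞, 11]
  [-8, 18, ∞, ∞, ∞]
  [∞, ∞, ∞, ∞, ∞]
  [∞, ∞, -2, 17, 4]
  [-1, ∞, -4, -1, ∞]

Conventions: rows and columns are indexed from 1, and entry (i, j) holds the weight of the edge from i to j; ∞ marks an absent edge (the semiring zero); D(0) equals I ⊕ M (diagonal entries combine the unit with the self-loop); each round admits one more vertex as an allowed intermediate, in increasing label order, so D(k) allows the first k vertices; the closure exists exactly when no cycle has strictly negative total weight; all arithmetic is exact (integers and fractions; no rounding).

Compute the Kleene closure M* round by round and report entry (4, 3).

D(0):
  [0, ∞, ∞, ∞, 11]
  [-8, 0, ∞, ∞, ∞]
  [∞, ∞, 0, ∞, ∞]
  [∞, ∞, -2, 0, 4]
  [-1, ∞, -4, -1, 0]
D(1):
  [0, ∞, ∞, ∞, 11]
  [-8, 0, ∞, ∞, 3]
  [∞, ∞, 0, ∞, ∞]
  [∞, ∞, -2, 0, 4]
  [-1, ∞, -4, -1, 0]
D(2):
  [0, ∞, ∞, ∞, 11]
  [-8, 0, ∞, ∞, 3]
  [∞, ∞, 0, ∞, ∞]
  [∞, ∞, -2, 0, 4]
  [-1, ∞, -4, -1, 0]
D(3):
  [0, ∞, ∞, ∞, 11]
  [-8, 0, ∞, ∞, 3]
  [∞, ∞, 0, ∞, ∞]
  [∞, ∞, -2, 0, 4]
  [-1, ∞, -4, -1, 0]
D(4):
  [0, ∞, ∞, ∞, 11]
  [-8, 0, ∞, ∞, 3]
  [∞, ∞, 0, ∞, ∞]
  [∞, ∞, -2, 0, 4]
  [-1, ∞, -4, -1, 0]
D(5):
  [0, ∞, 7, 10, 11]
  [-8, 0, -1, 2, 3]
  [∞, ∞, 0, ∞, ∞]
  [3, ∞, -2, 0, 4]
  [-1, ∞, -4, -1, 0]
Answer: M*[4][3] = -2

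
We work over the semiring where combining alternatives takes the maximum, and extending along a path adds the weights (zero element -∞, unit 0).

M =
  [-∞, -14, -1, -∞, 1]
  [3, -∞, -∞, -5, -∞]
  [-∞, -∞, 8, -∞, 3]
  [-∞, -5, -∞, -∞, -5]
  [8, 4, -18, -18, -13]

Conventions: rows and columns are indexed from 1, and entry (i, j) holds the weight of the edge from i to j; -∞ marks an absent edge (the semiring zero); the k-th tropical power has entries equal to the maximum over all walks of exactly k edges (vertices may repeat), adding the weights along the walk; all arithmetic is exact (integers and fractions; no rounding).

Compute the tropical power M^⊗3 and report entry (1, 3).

M^⊗2:
  [9, 5, 7, -17, 2]
  [-∞, -10, 2, -∞, 4]
  [11, 7, 16, -15, 11]
  [3, -1, -23, -10, -18]
  [7, -6, 7, -1, 9]
M^⊗3:
  [10, 6, 15, 0, 10]
  [12, 8, 10, -14, 5]
  [19, 15, 24, 2, 19]
  [2, -11, 2, -6, 4]
  [17, 13, 15, -9, 10]
Key observation: the optimum is the walk 1->3->3->3, with weight (-1) + 8 + 8 = 15.
Optimal value attained by: walk 1->3->3->3.
Answer: (M^⊗3)[1][3] = 15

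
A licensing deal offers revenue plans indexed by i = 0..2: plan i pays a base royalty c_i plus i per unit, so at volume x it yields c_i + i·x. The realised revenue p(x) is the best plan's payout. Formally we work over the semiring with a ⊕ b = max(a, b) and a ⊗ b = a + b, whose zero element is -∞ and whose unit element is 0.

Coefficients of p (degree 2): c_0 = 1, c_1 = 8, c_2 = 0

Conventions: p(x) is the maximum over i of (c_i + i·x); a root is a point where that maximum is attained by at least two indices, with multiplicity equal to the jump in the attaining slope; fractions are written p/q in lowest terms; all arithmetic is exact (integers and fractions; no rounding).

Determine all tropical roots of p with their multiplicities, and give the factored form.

hull edge (i=0, c=1) to (i=1, c=8): slope 7, span 1
hull edge (i=1, c=8) to (i=2, c=0): slope -8, span 1
Factored form: p(x) = 0 ⊗ (x ⊕ (-7)) ⊗ (x ⊕ 8)
Answer: roots = -7 (mult 1), 8 (mult 1)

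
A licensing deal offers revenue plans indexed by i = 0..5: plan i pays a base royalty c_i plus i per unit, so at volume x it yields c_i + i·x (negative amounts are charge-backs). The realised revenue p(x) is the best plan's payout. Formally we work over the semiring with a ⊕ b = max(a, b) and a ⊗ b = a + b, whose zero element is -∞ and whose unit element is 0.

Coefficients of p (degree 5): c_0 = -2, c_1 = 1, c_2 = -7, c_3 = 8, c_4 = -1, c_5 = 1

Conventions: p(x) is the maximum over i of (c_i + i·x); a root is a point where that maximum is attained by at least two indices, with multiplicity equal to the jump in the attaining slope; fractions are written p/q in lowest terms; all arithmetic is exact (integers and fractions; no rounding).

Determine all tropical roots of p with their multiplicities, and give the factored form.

hull edge (i=0, c=-2) to (i=3, c=8): slope 10/3, span 3
hull edge (i=3, c=8) to (i=5, c=1): slope -7/2, span 2
Factored form: p(x) = 1 ⊗ (x ⊕ (-10/3)) ⊗ (x ⊕ (-10/3)) ⊗ (x ⊕ (-10/3)) ⊗ (x ⊕ 7/2) ⊗ (x ⊕ 7/2)
Answer: roots = -10/3 (mult 3), 7/2 (mult 2)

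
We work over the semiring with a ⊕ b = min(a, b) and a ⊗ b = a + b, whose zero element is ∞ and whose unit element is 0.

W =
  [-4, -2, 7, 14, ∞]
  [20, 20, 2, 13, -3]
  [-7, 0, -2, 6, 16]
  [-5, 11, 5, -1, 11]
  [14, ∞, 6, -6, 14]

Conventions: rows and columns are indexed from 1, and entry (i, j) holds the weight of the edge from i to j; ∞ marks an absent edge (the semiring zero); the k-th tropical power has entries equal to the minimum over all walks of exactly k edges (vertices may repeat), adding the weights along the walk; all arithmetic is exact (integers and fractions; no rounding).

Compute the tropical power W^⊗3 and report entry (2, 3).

W^⊗2:
  [-8, -6, 0, 10, -5]
  [-5, 2, 0, -9, 11]
  [-11, -9, -4, 4, -3]
  [-9, -7, 2, -2, 8]
  [-11, 5, -1, -7, 5]
W^⊗3:
  [-12, -10, -4, -11, -9]
  [-14, -7, -4, -10, -1]
  [-15, -13, -7, -9, -12]
  [-13, -11, -5, -3, -10]
  [-15, -13, -4, -8, 2]
Key observation: the optimum is the walk 2->5->4->3, with weight (-3) + (-6) + 5 = -4.
Optimal value attained by: walk 2->5->4->3.
Answer: (W^⊗3)[2][3] = -4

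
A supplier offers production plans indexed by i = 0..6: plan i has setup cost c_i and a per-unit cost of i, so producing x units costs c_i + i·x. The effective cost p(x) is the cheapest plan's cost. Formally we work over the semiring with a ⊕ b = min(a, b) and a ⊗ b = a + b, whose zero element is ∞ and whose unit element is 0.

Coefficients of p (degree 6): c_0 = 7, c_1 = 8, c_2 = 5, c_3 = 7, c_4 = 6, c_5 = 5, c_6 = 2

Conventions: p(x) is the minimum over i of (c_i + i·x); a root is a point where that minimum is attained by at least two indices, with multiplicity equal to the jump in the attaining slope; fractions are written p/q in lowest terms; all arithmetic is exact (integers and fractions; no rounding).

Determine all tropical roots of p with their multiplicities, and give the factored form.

hull edge (i=0, c=7) to (i=2, c=5): slope -1, span 2
hull edge (i=2, c=5) to (i=6, c=2): slope -3/4, span 4
Factored form: p(x) = 2 ⊗ (x ⊕ 3/4) ⊗ (x ⊕ 3/4) ⊗ (x ⊕ 3/4) ⊗ (x ⊕ 3/4) ⊗ (x ⊕ 1) ⊗ (x ⊕ 1)
Answer: roots = 3/4 (mult 4), 1 (mult 2)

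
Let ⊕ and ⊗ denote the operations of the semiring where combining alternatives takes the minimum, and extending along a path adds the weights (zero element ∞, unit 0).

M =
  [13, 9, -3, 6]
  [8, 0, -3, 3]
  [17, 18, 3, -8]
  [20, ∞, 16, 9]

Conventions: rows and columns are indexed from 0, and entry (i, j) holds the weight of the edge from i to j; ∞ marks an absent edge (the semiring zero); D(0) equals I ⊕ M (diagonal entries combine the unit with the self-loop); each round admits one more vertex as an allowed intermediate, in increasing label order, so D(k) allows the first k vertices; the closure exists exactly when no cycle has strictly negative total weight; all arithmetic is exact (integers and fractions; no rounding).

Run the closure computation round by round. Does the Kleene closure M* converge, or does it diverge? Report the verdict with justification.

D(0):
  [0, 9, -3, 6]
  [8, 0, -3, 3]
  [17, 18, 0, -8]
  [20, ∞, 16, 0]
D(1):
  [0, 9, -3, 6]
  [8, 0, -3, 3]
  [17, 18, 0, -8]
  [20, 29, 16, 0]
D(2):
  [0, 9, -3, 6]
  [8, 0, -3, 3]
  [17, 18, 0, -8]
  [20, 29, 16, 0]
D(3):
  [0, 9, -3, -11]
  [8, 0, -3, -11]
  [17, 18, 0, -8]
  [20, 29, 16, 0]
D(4):
  [0, 9, -3, -11]
  [8, 0, -3, -11]
  [12, 18, 0, -8]
  [20, 29, 16, 0]
Key observation: every diagonal entry stays at the unit through all rounds, so no improving cycle exists.
Answer: CONVERGES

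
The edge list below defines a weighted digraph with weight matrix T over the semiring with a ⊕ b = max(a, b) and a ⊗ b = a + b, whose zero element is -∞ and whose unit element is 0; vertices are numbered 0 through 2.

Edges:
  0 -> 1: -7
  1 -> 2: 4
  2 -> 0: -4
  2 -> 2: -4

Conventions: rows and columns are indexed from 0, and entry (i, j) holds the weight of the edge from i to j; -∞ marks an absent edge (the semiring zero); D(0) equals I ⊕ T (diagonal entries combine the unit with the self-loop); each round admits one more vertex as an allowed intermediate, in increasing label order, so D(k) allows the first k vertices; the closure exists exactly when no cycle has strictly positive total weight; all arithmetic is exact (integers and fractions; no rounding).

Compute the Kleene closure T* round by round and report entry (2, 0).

D(0):
  [0, -7, -∞]
  [-∞, 0, 4]
  [-4, -∞, 0]
D(1):
  [0, -7, -∞]
  [-∞, 0, 4]
  [-4, -11, 0]
D(2):
  [0, -7, -3]
  [-∞, 0, 4]
  [-4, -11, 0]
D(3):
  [0, -7, -3]
  [0, 0, 4]
  [-4, -11, 0]
Answer: T*[2][0] = -4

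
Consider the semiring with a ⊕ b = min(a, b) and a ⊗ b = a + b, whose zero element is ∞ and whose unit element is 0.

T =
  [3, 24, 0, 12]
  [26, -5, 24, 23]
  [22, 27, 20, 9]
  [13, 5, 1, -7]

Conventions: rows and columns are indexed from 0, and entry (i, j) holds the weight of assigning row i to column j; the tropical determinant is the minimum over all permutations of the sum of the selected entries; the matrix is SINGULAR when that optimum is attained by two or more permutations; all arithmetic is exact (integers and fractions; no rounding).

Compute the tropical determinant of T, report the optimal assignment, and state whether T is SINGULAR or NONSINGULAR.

σ = (0, 1, 2, 3): 3 + (-5) + 20 + (-7) = 11
σ = (0, 1, 3, 2): 3 + (-5) + 9 + 1 = 8
σ = (0, 2, 1, 3): 3 + 24 + 27 + (-7) = 47
σ = (0, 2, 3, 1): 3 + 24 + 9 + 5 = 41
σ = (0, 3, 1, 2): 3 + 23 + 27 + 1 = 54
σ = (0, 3, 2, 1): 3 + 23 + 20 + 5 = 51
σ = (1, 0, 2, 3): 24 + 26 + 20 + (-7) = 63
σ = (1, 0, 3, 2): 24 + 26 + 9 + 1 = 60
σ = (1, 2, 0, 3): 24 + 24 + 22 + (-7) = 63
σ = (1, 2, 3, 0): 24 + 24 + 9 + 13 = 70
σ = (1, 3, 0, 2): 24 + 23 + 22 + 1 = 70
σ = (1, 3, 2, 0): 24 + 23 + 20 + 13 = 80
σ = (2, 0, 1, 3): 0 + 26 + 27 + (-7) = 46
σ = (2, 0, 3, 1): 0 + 26 + 9 + 5 = 40
σ = (2, 1, 0, 3): 0 + (-5) + 22 + (-7) = 10
σ = (2, 1, 3, 0): 0 + (-5) + 9 + 13 = 17
σ = (2, 3, 0, 1): 0 + 23 + 22 + 5 = 50
σ = (2, 3, 1, 0): 0 + 23 + 27 + 13 = 63
σ = (3, 0, 1, 2): 12 + 26 + 27 + 1 = 66
σ = (3, 0, 2, 1): 12 + 26 + 20 + 5 = 63
σ = (3, 1, 0, 2): 12 + (-5) + 22 + 1 = 30
σ = (3, 1, 2, 0): 12 + (-5) + 20 + 13 = 40
σ = (3, 2, 0, 1): 12 + 24 + 22 + 5 = 63
σ = (3, 2, 1, 0): 12 + 24 + 27 + 13 = 76
Optimal value attained by: σ = (0, 1, 3, 2).
Answer: det⊕(T) = 8; verdict: NONSINGULAR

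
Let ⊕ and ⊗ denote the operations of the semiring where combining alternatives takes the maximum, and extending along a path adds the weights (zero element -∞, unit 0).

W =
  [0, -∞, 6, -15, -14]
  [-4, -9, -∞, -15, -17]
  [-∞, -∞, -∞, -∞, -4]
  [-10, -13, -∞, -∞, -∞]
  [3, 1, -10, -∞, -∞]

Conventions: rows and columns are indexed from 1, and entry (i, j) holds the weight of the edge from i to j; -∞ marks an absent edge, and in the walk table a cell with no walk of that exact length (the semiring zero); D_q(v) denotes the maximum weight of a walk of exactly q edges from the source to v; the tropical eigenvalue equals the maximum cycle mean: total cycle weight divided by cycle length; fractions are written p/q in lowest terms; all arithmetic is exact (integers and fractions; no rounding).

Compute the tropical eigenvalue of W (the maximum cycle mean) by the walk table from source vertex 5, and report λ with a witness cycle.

q=0: [-∞, -∞, -∞, -∞, 0]
q=1: [3, 1, -10, -∞, -∞]
q=2: [3, -8, 9, -12, -11]
q=3: [3, -10, 9, -12, 5]
q=4: [8, 6, 9, -12, 5]
q=5: [8, 6, 14, -7, 5]
Optimal cycle mean attained by: cycle 1->3->5->1, total 6 + (-4) + 3, length 3.
Answer: λ = 5/3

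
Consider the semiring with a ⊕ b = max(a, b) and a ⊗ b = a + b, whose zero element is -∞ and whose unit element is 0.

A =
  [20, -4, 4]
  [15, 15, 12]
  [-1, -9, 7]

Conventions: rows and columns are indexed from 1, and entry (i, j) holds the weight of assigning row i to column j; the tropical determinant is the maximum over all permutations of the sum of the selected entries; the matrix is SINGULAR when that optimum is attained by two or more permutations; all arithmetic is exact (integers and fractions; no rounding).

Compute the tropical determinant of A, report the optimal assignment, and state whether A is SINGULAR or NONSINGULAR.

σ = (1, 2, 3): 20 + 15 + 7 = 42
σ = (1, 3, 2): 20 + 12 + (-9) = 23
σ = (2, 1, 3): (-4) + 15 + 7 = 18
σ = (2, 3, 1): (-4) + 12 + (-1) = 7
σ = (3, 1, 2): 4 + 15 + (-9) = 10
σ = (3, 2, 1): 4 + 15 + (-1) = 18
Optimal value attained by: σ = (1, 2, 3).
Answer: det⊕(A) = 42; verdict: NONSINGULAR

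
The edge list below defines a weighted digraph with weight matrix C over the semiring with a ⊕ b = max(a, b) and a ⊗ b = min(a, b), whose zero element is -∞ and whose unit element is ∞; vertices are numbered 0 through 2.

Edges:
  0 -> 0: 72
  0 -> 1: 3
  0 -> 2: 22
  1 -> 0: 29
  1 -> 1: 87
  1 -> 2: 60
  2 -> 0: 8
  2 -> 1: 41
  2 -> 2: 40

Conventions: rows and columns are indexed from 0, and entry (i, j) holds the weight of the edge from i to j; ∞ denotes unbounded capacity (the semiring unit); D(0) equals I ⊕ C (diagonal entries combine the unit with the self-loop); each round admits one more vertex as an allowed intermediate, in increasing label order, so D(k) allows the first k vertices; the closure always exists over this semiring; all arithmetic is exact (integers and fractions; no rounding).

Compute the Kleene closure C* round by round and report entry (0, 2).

D(0):
  [∞, 3, 22]
  [29, ∞, 60]
  [8, 41, ∞]
D(1):
  [∞, 3, 22]
  [29, ∞, 60]
  [8, 41, ∞]
D(2):
  [∞, 3, 22]
  [29, ∞, 60]
  [29, 41, ∞]
D(3):
  [∞, 22, 22]
  [29, ∞, 60]
  [29, 41, ∞]
Answer: C*[0][2] = 22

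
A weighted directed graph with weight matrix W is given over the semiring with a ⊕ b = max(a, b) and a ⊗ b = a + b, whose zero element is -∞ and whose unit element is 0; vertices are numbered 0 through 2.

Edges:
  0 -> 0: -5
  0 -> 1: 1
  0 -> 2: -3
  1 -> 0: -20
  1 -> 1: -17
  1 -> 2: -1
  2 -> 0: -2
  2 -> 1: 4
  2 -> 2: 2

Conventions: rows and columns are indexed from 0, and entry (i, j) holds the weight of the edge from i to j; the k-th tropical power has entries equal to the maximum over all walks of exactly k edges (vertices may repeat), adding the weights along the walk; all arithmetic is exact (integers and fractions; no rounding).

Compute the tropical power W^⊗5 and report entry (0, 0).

W^⊗2:
  [-5, 1, 0]
  [-3, 3, 1]
  [0, 6, 4]
W^⊗3:
  [-2, 4, 2]
  [-1, 5, 3]
  [2, 8, 6]
W^⊗4:
  [0, 6, 4]
  [1, 7, 5]
  [4, 10, 8]
W^⊗5:
  [2, 8, 6]
  [3, 9, 7]
  [6, 12, 10]
Key observation: the optimum is the walk 0->1->2->2->2->0, with weight 1 + (-1) + 2 + 2 + (-2) = 2.
Optimal value attained by: walk 0->1->2->2->2->0.
Answer: (W^⊗5)[0][0] = 2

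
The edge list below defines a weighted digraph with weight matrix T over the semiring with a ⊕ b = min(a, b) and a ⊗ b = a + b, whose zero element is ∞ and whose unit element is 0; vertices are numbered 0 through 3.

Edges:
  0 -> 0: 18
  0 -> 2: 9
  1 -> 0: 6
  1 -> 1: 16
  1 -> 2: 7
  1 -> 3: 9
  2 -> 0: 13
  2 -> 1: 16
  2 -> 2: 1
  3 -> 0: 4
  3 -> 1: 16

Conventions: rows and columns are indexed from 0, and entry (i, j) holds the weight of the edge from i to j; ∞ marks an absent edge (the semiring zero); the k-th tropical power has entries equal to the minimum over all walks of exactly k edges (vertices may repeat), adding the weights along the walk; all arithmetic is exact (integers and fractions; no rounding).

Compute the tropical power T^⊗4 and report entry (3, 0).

T^⊗2:
  [22, 25, 10, ∞]
  [13, 23, 8, 25]
  [14, 17, 2, 25]
  [22, 32, 13, 25]
T^⊗3:
  [23, 26, 11, 34]
  [21, 24, 9, 32]
  [15, 18, 3, 26]
  [26, 29, 14, 41]
T^⊗4:
  [24, 27, 12, 35]
  [22, 25, 10, 33]
  [16, 19, 4, 27]
  [27, 30, 15, 38]
Key observation: the optimum is the walk 3->0->2->2->0, with weight 4 + 9 + 1 + 13 = 27.
Optimal value attained by: walk 3->0->2->2->0.
Answer: (T^⊗4)[3][0] = 27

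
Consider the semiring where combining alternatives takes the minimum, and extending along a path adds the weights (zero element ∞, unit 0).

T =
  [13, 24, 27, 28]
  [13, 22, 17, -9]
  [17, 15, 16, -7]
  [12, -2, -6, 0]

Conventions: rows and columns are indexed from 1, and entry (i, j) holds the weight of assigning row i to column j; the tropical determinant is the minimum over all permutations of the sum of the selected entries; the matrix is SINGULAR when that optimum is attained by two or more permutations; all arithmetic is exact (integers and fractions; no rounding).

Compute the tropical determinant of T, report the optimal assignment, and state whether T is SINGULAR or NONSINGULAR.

σ = (1, 2, 3, 4): 13 + 22 + 16 + 0 = 51
σ = (1, 2, 4, 3): 13 + 22 + (-7) + (-6) = 22
σ = (1, 3, 2, 4): 13 + 17 + 15 + 0 = 45
σ = (1, 3, 4, 2): 13 + 17 + (-7) + (-2) = 21
σ = (1, 4, 2, 3): 13 + (-9) + 15 + (-6) = 13
σ = (1, 4, 3, 2): 13 + (-9) + 16 + (-2) = 18
σ = (2, 1, 3, 4): 24 + 13 + 16 + 0 = 53
σ = (2, 1, 4, 3): 24 + 13 + (-7) + (-6) = 24
σ = (2, 3, 1, 4): 24 + 17 + 17 + 0 = 58
σ = (2, 3, 4, 1): 24 + 17 + (-7) + 12 = 46
σ = (2, 4, 1, 3): 24 + (-9) + 17 + (-6) = 26
σ = (2, 4, 3, 1): 24 + (-9) + 16 + 12 = 43
σ = (3, 1, 2, 4): 27 + 13 + 15 + 0 = 55
σ = (3, 1, 4, 2): 27 + 13 + (-7) + (-2) = 31
σ = (3, 2, 1, 4): 27 + 22 + 17 + 0 = 66
σ = (3, 2, 4, 1): 27 + 22 + (-7) + 12 = 54
σ = (3, 4, 1, 2): 27 + (-9) + 17 + (-2) = 33
σ = (3, 4, 2, 1): 27 + (-9) + 15 + 12 = 45
σ = (4, 1, 2, 3): 28 + 13 + 15 + (-6) = 50
σ = (4, 1, 3, 2): 28 + 13 + 16 + (-2) = 55
σ = (4, 2, 1, 3): 28 + 22 + 17 + (-6) = 61
σ = (4, 2, 3, 1): 28 + 22 + 16 + 12 = 78
σ = (4, 3, 1, 2): 28 + 17 + 17 + (-2) = 60
σ = (4, 3, 2, 1): 28 + 17 + 15 + 12 = 72
Optimal value attained by: σ = (1, 4, 2, 3).
Answer: det⊕(T) = 13; verdict: NONSINGULAR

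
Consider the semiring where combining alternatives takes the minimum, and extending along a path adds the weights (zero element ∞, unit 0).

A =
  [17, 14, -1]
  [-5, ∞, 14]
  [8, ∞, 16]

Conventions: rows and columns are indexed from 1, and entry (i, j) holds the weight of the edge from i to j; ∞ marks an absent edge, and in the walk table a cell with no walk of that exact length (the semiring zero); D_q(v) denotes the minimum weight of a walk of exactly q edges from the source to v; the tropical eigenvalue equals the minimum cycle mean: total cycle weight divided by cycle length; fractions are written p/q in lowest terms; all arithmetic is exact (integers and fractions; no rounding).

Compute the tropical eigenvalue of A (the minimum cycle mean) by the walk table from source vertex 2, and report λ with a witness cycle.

q=0: [∞, 0, ∞]
q=1: [-5, ∞, 14]
q=2: [12, 9, -6]
q=3: [2, 26, 10]
Optimal cycle mean attained by: cycle 1->3->1, total (-1) + 8, length 2.
Answer: λ = 7/2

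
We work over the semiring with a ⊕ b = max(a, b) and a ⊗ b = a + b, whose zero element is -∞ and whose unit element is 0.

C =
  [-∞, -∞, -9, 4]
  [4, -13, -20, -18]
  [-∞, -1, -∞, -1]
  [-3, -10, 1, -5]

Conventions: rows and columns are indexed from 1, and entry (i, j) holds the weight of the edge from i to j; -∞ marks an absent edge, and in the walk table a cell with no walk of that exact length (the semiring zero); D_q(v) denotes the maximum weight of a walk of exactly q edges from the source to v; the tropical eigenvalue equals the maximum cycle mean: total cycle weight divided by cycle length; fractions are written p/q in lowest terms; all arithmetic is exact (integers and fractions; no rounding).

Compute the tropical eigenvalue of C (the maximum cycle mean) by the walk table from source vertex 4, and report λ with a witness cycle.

q=0: [-∞, -∞, -∞, 0]
q=1: [-3, -10, 1, -5]
q=2: [-6, 0, -4, 1]
q=3: [4, -5, 2, -2]
q=4: [-1, 1, -1, 8]
Optimal cycle mean attained by: cycle 1->4->3->2->1, total 4 + 1 + (-1) + 4, length 4.
Answer: λ = 2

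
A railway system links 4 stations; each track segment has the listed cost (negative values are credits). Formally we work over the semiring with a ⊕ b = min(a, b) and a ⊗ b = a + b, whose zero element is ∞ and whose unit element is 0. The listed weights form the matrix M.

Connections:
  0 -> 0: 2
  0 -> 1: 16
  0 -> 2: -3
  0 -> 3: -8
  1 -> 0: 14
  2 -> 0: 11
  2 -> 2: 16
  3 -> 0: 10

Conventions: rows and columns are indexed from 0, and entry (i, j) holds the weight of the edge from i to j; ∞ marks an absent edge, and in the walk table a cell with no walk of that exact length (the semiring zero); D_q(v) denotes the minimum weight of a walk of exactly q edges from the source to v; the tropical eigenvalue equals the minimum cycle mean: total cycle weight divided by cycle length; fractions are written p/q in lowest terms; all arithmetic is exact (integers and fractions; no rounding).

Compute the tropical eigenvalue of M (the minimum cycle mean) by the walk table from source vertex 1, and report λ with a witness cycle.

q=0: [∞, 0, ∞, ∞]
q=1: [14, ∞, ∞, ∞]
q=2: [16, 30, 11, 6]
q=3: [16, 32, 13, 8]
q=4: [18, 32, 13, 8]
Optimal cycle mean attained by: cycle 0->3->0, total (-8) + 10, length 2.
Answer: λ = 1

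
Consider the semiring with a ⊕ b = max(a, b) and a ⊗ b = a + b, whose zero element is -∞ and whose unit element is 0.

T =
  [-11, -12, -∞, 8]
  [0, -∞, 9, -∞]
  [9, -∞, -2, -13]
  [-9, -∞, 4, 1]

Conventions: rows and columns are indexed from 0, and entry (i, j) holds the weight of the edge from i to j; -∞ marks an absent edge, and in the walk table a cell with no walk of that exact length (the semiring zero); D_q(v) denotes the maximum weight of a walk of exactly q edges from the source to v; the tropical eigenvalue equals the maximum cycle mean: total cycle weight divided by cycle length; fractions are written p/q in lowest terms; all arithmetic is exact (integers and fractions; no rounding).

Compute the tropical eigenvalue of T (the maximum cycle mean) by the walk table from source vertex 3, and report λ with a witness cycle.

q=0: [-∞, -∞, -∞, 0]
q=1: [-9, -∞, 4, 1]
q=2: [13, -21, 5, 2]
q=3: [14, 1, 6, 21]
q=4: [15, 2, 25, 22]
Optimal cycle mean attained by: cycle 0->3->2->0, total 8 + 4 + 9, length 3.
Answer: λ = 7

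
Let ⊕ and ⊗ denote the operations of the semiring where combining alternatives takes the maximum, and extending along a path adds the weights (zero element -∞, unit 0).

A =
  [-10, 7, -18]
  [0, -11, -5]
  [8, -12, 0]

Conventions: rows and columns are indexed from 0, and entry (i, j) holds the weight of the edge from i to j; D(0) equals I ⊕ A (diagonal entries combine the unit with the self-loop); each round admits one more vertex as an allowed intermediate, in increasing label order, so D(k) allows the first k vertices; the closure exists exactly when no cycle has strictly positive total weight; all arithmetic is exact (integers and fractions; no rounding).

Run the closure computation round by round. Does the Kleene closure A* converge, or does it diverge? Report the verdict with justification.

D(0):
  [0, 7, -18]
  [0, 0, -5]
  [8, -12, 0]
Detection: at round 1, diagonal entry (1, 1) turns strictly positive.
Key observation: the cycle 1->0->1 has total weight 0 + 7, which is strictly positive.
Answer: DIVERGES — positive cycle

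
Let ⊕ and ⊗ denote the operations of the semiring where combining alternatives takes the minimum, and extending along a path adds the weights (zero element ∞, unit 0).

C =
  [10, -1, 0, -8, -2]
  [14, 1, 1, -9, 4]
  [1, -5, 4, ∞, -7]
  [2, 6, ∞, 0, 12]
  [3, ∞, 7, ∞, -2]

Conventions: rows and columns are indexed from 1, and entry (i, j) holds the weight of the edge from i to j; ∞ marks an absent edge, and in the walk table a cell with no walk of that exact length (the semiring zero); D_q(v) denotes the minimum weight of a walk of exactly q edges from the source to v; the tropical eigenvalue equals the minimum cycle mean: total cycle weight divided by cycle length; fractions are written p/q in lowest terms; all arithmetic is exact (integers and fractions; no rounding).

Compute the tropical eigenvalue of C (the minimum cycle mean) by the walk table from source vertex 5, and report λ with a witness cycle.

q=0: [∞, ∞, ∞, ∞, 0]
q=1: [3, ∞, 7, ∞, -2]
q=2: [1, 2, 3, -5, -4]
q=3: [-3, -2, 1, -7, -6]
q=4: [-5, -4, -3, -11, -8]
q=5: [-9, -8, -5, -13, -10]
Optimal cycle mean attained by: cycle 1->3->2->4->1, total 0 + (-5) + (-9) + 2, length 4.
Answer: λ = -3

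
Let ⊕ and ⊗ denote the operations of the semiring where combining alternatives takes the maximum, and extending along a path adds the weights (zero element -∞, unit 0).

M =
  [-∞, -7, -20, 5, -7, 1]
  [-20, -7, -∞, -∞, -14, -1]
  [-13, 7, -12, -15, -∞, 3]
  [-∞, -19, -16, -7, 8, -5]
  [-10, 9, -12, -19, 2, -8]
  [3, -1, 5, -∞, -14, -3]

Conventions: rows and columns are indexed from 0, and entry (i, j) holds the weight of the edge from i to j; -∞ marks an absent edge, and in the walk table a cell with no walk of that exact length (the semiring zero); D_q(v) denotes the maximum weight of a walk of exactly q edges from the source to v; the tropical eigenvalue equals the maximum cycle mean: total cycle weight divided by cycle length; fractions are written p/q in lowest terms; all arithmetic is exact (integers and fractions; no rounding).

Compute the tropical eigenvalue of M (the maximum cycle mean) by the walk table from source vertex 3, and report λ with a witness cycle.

q=0: [-∞, -∞, -∞, 0, -∞, -∞]
q=1: [-∞, -19, -16, -7, 8, -5]
q=2: [-2, 17, 0, -11, 10, 0]
q=3: [3, 19, 5, 3, 12, 16]
q=4: [19, 21, 21, 8, 14, 18]
q=5: [21, 28, 23, 24, 16, 24]
q=6: [27, 30, 29, 26, 32, 27]
Optimal cycle mean attained by: cycle 0->3->4->1->5->0, total 5 + 8 + 9 + (-1) + 3, length 5.
Answer: λ = 24/5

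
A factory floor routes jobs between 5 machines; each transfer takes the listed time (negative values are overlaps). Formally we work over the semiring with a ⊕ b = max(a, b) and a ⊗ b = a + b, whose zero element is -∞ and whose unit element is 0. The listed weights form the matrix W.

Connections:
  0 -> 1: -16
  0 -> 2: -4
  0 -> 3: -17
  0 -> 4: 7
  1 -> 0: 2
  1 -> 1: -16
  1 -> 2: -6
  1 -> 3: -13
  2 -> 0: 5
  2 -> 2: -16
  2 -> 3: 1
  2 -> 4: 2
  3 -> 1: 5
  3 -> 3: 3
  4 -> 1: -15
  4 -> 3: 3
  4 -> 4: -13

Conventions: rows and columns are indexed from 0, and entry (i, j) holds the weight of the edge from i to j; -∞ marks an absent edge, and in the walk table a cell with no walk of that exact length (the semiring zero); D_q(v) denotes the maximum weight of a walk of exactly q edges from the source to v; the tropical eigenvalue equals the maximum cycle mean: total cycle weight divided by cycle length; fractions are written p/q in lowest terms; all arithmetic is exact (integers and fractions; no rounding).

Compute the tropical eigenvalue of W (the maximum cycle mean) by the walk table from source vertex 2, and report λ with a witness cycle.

q=0: [-∞, -∞, 0, -∞, -∞]
q=1: [5, -∞, -16, 1, 2]
q=2: [-11, 6, 1, 5, 12]
q=3: [8, 10, 0, 15, 3]
q=4: [12, 20, 4, 18, 15]
q=5: [22, 23, 14, 21, 19]
Optimal cycle mean attained by: cycle 0->4->3->1->0, total 7 + 3 + 5 + 2, length 4.
Answer: λ = 17/4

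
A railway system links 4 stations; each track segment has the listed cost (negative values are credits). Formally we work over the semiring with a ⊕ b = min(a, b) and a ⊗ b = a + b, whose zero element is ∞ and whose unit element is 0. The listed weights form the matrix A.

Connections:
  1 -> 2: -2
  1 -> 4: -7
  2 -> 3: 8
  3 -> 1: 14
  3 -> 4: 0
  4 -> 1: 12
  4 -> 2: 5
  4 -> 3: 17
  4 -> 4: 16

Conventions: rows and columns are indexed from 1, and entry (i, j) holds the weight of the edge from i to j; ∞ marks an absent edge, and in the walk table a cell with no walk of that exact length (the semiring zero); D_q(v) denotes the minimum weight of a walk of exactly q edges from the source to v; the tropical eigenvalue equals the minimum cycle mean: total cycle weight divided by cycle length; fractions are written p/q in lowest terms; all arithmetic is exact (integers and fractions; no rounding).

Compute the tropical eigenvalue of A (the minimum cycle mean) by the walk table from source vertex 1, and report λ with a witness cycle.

q=0: [0, ∞, ∞, ∞]
q=1: [∞, -2, ∞, -7]
q=2: [5, -2, 6, 9]
q=3: [20, 3, 6, -2]
q=4: [10, 3, 11, 6]
Optimal cycle mean attained by: cycle 1->4->1, total (-7) + 12, length 2.
Answer: λ = 5/2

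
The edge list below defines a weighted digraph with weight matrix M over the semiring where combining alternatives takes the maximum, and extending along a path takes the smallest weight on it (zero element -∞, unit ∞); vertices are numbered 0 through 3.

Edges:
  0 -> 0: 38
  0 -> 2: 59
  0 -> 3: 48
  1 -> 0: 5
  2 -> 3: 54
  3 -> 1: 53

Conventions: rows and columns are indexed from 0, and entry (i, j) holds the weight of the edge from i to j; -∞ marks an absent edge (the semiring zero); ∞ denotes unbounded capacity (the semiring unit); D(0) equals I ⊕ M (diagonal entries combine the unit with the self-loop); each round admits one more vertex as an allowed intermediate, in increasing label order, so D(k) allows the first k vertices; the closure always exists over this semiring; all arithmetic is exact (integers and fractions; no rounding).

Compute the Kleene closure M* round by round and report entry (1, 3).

D(0):
  [∞, -∞, 59, 48]
  [5, ∞, -∞, -∞]
  [-∞, -∞, ∞, 54]
  [-∞, 53, -∞, ∞]
D(1):
  [∞, -∞, 59, 48]
  [5, ∞, 5, 5]
  [-∞, -∞, ∞, 54]
  [-∞, 53, -∞, ∞]
D(2):
  [∞, -∞, 59, 48]
  [5, ∞, 5, 5]
  [-∞, -∞, ∞, 54]
  [5, 53, 5, ∞]
D(3):
  [∞, -∞, 59, 54]
  [5, ∞, 5, 5]
  [-∞, -∞, ∞, 54]
  [5, 53, 5, ∞]
D(4):
  [∞, 53, 59, 54]
  [5, ∞, 5, 5]
  [5, 53, ∞, 54]
  [5, 53, 5, ∞]
Answer: M*[1][3] = 5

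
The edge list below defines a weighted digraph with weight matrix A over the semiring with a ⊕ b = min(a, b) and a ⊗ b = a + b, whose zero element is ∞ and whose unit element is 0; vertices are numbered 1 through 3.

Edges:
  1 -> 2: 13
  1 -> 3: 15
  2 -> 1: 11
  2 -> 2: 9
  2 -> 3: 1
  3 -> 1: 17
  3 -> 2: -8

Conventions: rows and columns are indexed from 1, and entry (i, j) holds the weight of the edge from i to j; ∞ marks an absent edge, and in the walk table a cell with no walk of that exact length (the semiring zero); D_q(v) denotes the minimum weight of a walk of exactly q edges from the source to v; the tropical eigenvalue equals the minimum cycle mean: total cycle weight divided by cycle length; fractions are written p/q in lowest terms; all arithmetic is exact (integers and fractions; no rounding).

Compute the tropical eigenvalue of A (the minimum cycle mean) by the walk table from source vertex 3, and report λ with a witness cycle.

q=0: [∞, ∞, 0]
q=1: [17, -8, ∞]
q=2: [3, 1, -7]
q=3: [10, -15, 2]
Optimal cycle mean attained by: cycle 2->3->2, total 1 + (-8), length 2.
Answer: λ = -7/2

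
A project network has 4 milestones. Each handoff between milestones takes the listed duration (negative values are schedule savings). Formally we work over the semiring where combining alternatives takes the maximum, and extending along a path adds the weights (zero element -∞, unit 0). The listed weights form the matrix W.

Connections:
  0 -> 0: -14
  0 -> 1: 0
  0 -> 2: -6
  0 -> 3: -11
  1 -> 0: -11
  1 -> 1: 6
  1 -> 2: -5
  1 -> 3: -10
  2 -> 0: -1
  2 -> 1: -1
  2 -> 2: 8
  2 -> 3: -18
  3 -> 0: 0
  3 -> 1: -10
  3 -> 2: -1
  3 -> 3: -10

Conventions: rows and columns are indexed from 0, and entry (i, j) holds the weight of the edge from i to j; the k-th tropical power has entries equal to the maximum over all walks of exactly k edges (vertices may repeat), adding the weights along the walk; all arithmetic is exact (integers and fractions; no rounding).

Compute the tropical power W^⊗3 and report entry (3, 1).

W^⊗2:
  [-7, 6, 2, -10]
  [-5, 12, 3, -4]
  [7, 7, 16, -10]
  [-2, 0, 7, -11]
W^⊗3:
  [1, 12, 10, -4]
  [2, 18, 11, 2]
  [15, 15, 24, -2]
  [6, 6, 15, -10]
Key observation: the optimum is the walk 3->0->1->1, with weight 0 + 0 + 6 = 6.
Optimal value attained by: walk 3->0->1->1.
Answer: (W^⊗3)[3][1] = 6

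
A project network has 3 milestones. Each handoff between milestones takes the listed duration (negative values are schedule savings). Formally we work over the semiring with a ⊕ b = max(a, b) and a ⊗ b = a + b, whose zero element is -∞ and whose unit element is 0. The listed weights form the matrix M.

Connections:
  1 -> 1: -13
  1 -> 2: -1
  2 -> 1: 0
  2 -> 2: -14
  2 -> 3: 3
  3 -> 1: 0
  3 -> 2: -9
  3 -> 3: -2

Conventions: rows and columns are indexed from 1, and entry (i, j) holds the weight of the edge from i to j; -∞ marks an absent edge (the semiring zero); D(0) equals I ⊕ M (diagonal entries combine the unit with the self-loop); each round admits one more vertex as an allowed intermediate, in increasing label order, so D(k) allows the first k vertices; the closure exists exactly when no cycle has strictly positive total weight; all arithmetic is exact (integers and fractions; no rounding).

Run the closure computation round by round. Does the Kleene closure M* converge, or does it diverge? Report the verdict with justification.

D(0):
  [0, -1, -∞]
  [0, 0, 3]
  [0, -9, 0]
D(1):
  [0, -1, -∞]
  [0, 0, 3]
  [0, -1, 0]
Detection: at round 2, diagonal entry (3, 3) turns strictly positive.
Key observation: the cycle 3->1->2->3 has total weight 0 + (-1) + 3, which is strictly positive.
Answer: DIVERGES — positive cycle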